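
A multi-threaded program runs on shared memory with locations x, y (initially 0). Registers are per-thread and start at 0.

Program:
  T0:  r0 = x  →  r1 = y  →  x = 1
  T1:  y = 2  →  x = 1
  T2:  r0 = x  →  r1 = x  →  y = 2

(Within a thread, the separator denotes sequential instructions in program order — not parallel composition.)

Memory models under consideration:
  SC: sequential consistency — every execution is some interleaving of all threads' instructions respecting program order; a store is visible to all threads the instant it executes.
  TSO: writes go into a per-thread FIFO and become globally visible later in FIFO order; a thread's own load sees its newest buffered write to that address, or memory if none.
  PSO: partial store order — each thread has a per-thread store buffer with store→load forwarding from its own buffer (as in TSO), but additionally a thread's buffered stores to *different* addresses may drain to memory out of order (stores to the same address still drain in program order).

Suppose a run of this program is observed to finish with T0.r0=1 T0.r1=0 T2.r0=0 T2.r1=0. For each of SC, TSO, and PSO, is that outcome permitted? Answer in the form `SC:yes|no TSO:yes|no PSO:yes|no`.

outcome vector order: (T0.r0,T0.r1,T2.r0,T2.r1)
SC: 9 outcomes — {(0,0,0,0) (0,0,0,1) (0,0,1,1) (0,2,0,0) (0,2,0,1) (0,2,1,1) (1,2,0,0) (1,2,0,1) (1,2,1,1)}
TSO: 9 outcomes — {(0,0,0,0) (0,0,0,1) (0,0,1,1) (0,2,0,0) (0,2,0,1) (0,2,1,1) (1,2,0,0) (1,2,0,1) (1,2,1,1)}
PSO: 12 outcomes — {(0,0,0,0) (0,0,0,1) (0,0,1,1) (0,2,0,0) (0,2,0,1) (0,2,1,1) (1,0,0,0) (1,0,0,1) (1,0,1,1) (1,2,0,0) (1,2,0,1) (1,2,1,1)}
target (1,0,0,0) ∈ {PSO}

SC:no TSO:no PSO:yes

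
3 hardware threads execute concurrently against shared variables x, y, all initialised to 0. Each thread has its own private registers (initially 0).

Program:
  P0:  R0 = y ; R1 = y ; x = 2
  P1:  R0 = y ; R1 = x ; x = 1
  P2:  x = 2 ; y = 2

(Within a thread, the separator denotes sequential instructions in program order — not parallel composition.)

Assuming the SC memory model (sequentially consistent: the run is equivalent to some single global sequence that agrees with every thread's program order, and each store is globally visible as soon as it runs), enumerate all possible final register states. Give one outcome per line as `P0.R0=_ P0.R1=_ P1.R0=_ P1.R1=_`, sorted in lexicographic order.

P0.R0=0 P0.R1=0 P1.R0=0 P1.R1=0
P0.R0=0 P0.R1=0 P1.R0=0 P1.R1=2
P0.R0=0 P0.R1=0 P1.R0=2 P1.R1=2
P0.R0=0 P0.R1=2 P1.R0=0 P1.R1=0
P0.R0=0 P0.R1=2 P1.R0=0 P1.R1=2
P0.R0=0 P0.R1=2 P1.R0=2 P1.R1=2
P0.R0=2 P0.R1=2 P1.R0=0 P1.R1=0
P0.R0=2 P0.R1=2 P1.R0=0 P1.R1=2
P0.R0=2 P0.R1=2 P1.R0=2 P1.R1=2

outcome vector order: (P0.R0,P0.R1,P1.R0,P1.R1)
|SC outcomes| = 9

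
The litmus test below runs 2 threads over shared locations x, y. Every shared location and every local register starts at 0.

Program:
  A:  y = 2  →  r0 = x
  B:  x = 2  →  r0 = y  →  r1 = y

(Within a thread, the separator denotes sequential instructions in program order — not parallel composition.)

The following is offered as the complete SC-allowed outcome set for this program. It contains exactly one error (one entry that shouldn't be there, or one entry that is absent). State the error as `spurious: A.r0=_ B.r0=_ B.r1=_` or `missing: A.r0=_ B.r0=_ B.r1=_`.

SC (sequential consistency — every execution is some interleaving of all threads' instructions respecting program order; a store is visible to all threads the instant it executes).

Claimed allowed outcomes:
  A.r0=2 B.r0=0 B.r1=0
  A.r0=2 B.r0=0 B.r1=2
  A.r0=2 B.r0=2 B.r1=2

outcome vector order: (A.r0,B.r0,B.r1)
[SC] allowed = {(0,2,2), (2,0,0), (2,0,2), (2,2,2)}
SC∖claimed = {(0,2,2)}

missing: A.r0=0 B.r0=2 B.r1=2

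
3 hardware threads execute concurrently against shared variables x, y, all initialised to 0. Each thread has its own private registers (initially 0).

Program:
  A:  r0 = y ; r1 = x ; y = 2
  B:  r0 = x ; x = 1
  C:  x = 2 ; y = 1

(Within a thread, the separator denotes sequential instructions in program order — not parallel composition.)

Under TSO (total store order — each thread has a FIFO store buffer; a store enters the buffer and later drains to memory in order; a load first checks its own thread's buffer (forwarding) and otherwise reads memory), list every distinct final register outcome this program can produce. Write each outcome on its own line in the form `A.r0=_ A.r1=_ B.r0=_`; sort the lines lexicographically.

A.r0=0 A.r1=0 B.r0=0
A.r0=0 A.r1=0 B.r0=2
A.r0=0 A.r1=1 B.r0=0
A.r0=0 A.r1=1 B.r0=2
A.r0=0 A.r1=2 B.r0=0
A.r0=0 A.r1=2 B.r0=2
A.r0=1 A.r1=1 B.r0=0
A.r0=1 A.r1=1 B.r0=2
A.r0=1 A.r1=2 B.r0=0
A.r0=1 A.r1=2 B.r0=2

outcome vector order: (A.r0,A.r1,B.r0)
|TSO outcomes| = 10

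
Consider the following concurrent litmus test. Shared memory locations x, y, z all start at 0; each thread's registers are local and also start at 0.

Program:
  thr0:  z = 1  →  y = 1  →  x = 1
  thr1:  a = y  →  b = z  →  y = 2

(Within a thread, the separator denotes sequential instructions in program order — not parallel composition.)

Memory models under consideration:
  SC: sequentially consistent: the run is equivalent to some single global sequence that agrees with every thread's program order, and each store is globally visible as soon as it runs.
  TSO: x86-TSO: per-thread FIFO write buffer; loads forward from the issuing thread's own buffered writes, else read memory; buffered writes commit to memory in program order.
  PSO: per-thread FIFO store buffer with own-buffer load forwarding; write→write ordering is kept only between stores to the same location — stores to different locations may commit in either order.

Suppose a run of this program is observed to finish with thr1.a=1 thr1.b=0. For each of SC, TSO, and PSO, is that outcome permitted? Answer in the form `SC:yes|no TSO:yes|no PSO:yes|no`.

SC:no TSO:no PSO:yes

outcome vector order: (thr1.a,thr1.b)
[SC] allowed = {<0 0> <0 1> <1 1>}
[TSO] allowed = {<0 0> <0 1> <1 1>}
[PSO] allowed = {<0 0> <0 1> <1 0> <1 1>}
target <1 0> ∈ {PSO}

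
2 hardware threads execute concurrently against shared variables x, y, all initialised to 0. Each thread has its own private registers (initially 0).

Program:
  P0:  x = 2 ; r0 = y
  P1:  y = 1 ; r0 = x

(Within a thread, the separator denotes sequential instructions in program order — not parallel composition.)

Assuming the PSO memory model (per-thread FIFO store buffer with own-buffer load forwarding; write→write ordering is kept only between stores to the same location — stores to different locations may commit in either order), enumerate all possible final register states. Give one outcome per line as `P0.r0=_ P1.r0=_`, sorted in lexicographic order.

outcome vector order: (P0.r0,P1.r0)
|PSO outcomes| = 4

P0.r0=0 P1.r0=0
P0.r0=0 P1.r0=2
P0.r0=1 P1.r0=0
P0.r0=1 P1.r0=2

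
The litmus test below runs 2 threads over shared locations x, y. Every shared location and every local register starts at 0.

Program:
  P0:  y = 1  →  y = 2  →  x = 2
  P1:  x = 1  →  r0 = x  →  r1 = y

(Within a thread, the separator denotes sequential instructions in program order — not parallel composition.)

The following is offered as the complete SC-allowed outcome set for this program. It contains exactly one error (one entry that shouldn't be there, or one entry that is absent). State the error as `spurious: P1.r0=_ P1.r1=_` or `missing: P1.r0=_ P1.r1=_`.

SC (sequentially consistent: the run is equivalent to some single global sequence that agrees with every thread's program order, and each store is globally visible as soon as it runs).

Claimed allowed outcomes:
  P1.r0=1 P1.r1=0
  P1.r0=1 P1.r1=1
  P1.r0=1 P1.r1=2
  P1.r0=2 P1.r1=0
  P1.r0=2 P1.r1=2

spurious: P1.r0=2 P1.r1=0

outcome vector order: (P1.r0,P1.r1)
[SC] allowed = {1/0 1/1 1/2 2/2}
claimed∖SC = {2/0}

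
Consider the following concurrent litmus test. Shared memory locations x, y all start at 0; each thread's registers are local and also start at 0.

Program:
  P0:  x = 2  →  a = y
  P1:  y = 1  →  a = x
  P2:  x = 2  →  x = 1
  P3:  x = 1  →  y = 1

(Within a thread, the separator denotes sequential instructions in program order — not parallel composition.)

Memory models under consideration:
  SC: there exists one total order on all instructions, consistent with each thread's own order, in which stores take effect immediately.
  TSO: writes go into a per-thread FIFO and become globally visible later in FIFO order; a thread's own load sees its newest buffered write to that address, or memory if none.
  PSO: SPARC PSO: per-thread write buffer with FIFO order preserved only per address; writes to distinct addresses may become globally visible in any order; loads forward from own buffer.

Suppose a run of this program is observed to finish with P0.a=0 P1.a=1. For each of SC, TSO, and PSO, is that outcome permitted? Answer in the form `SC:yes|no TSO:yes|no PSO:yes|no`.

outcome vector order: (P0.a,P1.a)
SC (5): 0/1, 0/2, 1/0, 1/1, 1/2
TSO (6): 0/0, 0/1, 0/2, 1/0, 1/1, 1/2
PSO (6): 0/0, 0/1, 0/2, 1/0, 1/1, 1/2
target 0/1 ∈ {SC,TSO,PSO}

SC:yes TSO:yes PSO:yes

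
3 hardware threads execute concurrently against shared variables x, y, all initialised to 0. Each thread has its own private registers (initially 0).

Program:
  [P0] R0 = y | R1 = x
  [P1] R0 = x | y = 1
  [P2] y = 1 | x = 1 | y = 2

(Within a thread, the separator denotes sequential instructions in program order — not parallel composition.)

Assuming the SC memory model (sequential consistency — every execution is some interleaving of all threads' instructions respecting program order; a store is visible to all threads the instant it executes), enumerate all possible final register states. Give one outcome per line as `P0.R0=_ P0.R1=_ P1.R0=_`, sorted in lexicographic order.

P0.R0=0 P0.R1=0 P1.R0=0
P0.R0=0 P0.R1=0 P1.R0=1
P0.R0=0 P0.R1=1 P1.R0=0
P0.R0=0 P0.R1=1 P1.R0=1
P0.R0=1 P0.R1=0 P1.R0=0
P0.R0=1 P0.R1=0 P1.R0=1
P0.R0=1 P0.R1=1 P1.R0=0
P0.R0=1 P0.R1=1 P1.R0=1
P0.R0=2 P0.R1=1 P1.R0=0
P0.R0=2 P0.R1=1 P1.R0=1

outcome vector order: (P0.R0,P0.R1,P1.R0)
|SC outcomes| = 10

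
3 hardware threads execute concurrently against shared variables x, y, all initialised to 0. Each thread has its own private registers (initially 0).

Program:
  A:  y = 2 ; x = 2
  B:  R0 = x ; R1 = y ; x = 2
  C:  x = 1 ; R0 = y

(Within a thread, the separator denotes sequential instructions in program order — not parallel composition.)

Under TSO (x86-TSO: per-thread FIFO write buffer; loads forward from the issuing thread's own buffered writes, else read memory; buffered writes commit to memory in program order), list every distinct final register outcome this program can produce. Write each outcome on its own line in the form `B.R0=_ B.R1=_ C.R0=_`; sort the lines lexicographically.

B.R0=0 B.R1=0 C.R0=0
B.R0=0 B.R1=0 C.R0=2
B.R0=0 B.R1=2 C.R0=0
B.R0=0 B.R1=2 C.R0=2
B.R0=1 B.R1=0 C.R0=0
B.R0=1 B.R1=0 C.R0=2
B.R0=1 B.R1=2 C.R0=0
B.R0=1 B.R1=2 C.R0=2
B.R0=2 B.R1=2 C.R0=0
B.R0=2 B.R1=2 C.R0=2

outcome vector order: (B.R0,B.R1,C.R0)
|TSO outcomes| = 10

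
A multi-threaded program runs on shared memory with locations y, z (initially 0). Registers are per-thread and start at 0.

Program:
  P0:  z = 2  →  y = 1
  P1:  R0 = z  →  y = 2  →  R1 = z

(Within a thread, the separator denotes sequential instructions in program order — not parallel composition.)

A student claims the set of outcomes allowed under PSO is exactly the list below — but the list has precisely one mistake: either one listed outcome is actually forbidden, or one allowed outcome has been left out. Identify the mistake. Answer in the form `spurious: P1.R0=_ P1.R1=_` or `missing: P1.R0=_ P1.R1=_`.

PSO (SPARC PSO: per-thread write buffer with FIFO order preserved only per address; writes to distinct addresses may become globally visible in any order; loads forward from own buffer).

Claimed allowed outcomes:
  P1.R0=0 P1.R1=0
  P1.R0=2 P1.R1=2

outcome vector order: (P1.R0,P1.R1)
under PSO → (0,0) (0,2) (2,2)
PSO∖claimed = {(0,2)}

missing: P1.R0=0 P1.R1=2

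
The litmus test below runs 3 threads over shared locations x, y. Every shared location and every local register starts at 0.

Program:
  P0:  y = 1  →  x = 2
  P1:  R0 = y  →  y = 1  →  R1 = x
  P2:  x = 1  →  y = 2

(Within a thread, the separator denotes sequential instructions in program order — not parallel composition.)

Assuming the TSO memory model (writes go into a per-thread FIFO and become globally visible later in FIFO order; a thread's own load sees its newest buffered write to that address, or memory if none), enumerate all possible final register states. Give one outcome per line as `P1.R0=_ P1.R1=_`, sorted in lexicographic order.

P1.R0=0 P1.R1=0
P1.R0=0 P1.R1=1
P1.R0=0 P1.R1=2
P1.R0=1 P1.R1=0
P1.R0=1 P1.R1=1
P1.R0=1 P1.R1=2
P1.R0=2 P1.R1=1
P1.R0=2 P1.R1=2

outcome vector order: (P1.R0,P1.R1)
|TSO outcomes| = 8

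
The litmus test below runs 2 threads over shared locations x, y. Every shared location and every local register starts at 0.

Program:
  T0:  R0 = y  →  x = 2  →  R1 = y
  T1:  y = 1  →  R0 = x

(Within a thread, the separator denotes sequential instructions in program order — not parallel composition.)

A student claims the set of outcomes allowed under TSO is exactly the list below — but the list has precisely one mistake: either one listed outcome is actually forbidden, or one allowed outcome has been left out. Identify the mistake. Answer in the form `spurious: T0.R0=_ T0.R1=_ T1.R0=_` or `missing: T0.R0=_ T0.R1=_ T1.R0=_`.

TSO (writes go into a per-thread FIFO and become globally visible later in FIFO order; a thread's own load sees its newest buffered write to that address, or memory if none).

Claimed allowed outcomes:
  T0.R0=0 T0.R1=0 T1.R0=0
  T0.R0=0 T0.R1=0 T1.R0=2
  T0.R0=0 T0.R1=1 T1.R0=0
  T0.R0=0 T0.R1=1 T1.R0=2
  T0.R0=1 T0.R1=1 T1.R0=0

outcome vector order: (T0.R0,T0.R1,T1.R0)
under TSO → 0/0/0 0/0/2 0/1/0 0/1/2 1/1/0 1/1/2
TSO∖claimed = {1/1/2}

missing: T0.R0=1 T0.R1=1 T1.R0=2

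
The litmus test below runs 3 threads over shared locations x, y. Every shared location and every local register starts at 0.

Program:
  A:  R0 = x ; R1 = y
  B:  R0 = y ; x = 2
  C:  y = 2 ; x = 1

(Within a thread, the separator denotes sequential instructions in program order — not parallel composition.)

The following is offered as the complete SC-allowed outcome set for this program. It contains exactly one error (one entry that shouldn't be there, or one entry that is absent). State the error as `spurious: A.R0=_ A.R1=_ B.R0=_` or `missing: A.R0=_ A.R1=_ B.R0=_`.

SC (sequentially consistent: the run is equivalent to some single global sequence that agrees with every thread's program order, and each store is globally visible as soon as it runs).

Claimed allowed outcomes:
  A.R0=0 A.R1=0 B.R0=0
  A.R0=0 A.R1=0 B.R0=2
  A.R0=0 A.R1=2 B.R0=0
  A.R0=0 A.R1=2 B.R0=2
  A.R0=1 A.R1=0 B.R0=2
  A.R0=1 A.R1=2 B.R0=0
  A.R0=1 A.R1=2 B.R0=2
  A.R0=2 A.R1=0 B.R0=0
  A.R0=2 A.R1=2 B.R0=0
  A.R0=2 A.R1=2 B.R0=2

spurious: A.R0=1 A.R1=0 B.R0=2

outcome vector order: (A.R0,A.R1,B.R0)
[SC] allowed = {000, 002, 020, 022, 120, 122, 200, 220, 222}
claimed∖SC = {102}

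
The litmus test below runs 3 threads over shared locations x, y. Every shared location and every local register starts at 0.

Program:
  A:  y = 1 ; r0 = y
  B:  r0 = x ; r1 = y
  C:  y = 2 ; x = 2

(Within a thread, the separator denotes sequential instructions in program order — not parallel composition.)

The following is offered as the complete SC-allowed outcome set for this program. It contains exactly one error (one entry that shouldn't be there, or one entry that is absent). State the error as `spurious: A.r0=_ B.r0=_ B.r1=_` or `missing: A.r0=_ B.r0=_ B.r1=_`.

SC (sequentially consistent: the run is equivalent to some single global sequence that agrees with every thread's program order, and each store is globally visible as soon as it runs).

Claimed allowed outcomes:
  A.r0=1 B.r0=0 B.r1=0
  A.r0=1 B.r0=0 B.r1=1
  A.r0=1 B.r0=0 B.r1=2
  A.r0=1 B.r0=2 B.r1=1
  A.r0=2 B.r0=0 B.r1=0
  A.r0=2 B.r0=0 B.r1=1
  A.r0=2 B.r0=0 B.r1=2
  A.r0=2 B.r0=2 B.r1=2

outcome vector order: (A.r0,B.r0,B.r1)
SC (9): 100, 101, 102, 121, 122, 200, 201, 202, 222
SC∖claimed = {122}

missing: A.r0=1 B.r0=2 B.r1=2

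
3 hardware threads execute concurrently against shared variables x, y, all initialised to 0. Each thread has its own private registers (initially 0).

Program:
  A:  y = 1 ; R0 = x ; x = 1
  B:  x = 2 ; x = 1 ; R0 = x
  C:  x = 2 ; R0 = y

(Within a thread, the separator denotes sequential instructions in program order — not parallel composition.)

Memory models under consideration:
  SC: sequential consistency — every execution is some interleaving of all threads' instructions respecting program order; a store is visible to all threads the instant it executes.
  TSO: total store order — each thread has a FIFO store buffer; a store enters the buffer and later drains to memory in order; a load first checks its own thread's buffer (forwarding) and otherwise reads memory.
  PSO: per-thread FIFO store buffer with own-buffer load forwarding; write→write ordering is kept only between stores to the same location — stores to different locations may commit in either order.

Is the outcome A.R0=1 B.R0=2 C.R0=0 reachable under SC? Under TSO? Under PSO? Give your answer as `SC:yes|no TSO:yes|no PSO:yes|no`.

SC:no TSO:yes PSO:yes

outcome vector order: (A.R0,B.R0,C.R0)
under SC → 0/1/1 0/2/1 1/1/0 1/1/1 1/2/1 2/1/0 2/1/1 2/2/0 2/2/1
under TSO → 0/1/0 0/1/1 0/2/0 0/2/1 1/1/0 1/1/1 1/2/0 1/2/1 2/1/0 2/1/1 2/2/0 2/2/1
under PSO → 0/1/0 0/1/1 0/2/0 0/2/1 1/1/0 1/1/1 1/2/0 1/2/1 2/1/0 2/1/1 2/2/0 2/2/1
target 1/2/0 ∈ {TSO,PSO}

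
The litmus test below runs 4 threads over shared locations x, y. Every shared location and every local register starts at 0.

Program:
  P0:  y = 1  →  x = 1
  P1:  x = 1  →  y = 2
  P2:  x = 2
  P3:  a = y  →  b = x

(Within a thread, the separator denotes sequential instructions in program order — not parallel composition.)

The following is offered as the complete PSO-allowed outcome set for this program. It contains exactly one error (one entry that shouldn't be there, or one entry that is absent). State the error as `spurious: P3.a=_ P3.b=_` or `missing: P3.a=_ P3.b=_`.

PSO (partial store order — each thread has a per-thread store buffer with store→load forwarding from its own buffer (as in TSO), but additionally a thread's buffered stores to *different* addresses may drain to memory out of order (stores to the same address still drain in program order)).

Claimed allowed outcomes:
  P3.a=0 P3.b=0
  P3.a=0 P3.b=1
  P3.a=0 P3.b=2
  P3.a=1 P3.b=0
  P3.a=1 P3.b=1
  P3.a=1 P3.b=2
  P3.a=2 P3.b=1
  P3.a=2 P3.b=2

outcome vector order: (P3.a,P3.b)
[PSO] allowed = {<0 0> <0 1> <0 2> <1 0> <1 1> <1 2> <2 0> <2 1> <2 2>}
PSO∖claimed = {<2 0>}

missing: P3.a=2 P3.b=0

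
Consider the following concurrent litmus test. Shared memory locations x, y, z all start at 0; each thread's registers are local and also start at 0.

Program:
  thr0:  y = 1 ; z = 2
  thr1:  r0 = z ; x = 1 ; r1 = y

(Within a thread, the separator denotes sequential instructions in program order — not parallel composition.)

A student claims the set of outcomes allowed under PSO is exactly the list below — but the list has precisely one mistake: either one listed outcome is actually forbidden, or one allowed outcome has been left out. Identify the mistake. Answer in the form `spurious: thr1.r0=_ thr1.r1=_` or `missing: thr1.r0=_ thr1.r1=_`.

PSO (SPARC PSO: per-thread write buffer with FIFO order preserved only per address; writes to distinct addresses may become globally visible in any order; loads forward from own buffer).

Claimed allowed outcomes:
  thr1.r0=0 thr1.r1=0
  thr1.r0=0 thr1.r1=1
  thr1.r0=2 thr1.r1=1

outcome vector order: (thr1.r0,thr1.r1)
under PSO → 0/0, 0/1, 2/0, 2/1
PSO∖claimed = {2/0}

missing: thr1.r0=2 thr1.r1=0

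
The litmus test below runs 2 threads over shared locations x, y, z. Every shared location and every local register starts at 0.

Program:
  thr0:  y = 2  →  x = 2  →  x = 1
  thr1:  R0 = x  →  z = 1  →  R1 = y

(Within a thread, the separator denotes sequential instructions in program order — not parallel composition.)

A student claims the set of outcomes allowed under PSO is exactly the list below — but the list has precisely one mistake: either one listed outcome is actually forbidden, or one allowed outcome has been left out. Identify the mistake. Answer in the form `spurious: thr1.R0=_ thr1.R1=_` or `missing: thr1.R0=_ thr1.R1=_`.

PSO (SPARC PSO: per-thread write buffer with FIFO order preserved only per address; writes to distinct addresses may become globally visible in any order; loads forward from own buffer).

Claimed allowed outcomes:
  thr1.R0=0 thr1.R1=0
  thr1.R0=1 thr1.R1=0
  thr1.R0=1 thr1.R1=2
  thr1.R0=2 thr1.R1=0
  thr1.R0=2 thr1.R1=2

missing: thr1.R0=0 thr1.R1=2

outcome vector order: (thr1.R0,thr1.R1)
PSO (6): (0,0); (0,2); (1,0); (1,2); (2,0); (2,2)
PSO∖claimed = {(0,2)}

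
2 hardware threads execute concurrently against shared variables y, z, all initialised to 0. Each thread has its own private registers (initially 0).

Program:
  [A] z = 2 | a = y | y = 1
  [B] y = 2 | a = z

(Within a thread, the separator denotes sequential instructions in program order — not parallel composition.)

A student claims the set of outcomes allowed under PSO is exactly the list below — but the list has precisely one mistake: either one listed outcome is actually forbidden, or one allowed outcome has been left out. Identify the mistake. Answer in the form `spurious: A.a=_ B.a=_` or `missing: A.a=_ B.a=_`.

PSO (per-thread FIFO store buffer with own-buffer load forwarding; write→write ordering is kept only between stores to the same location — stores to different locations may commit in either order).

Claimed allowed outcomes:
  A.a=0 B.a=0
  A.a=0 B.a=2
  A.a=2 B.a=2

missing: A.a=2 B.a=0

outcome vector order: (A.a,B.a)
PSO: 4 outcomes — {<0 0>, <0 2>, <2 0>, <2 2>}
PSO∖claimed = {<2 0>}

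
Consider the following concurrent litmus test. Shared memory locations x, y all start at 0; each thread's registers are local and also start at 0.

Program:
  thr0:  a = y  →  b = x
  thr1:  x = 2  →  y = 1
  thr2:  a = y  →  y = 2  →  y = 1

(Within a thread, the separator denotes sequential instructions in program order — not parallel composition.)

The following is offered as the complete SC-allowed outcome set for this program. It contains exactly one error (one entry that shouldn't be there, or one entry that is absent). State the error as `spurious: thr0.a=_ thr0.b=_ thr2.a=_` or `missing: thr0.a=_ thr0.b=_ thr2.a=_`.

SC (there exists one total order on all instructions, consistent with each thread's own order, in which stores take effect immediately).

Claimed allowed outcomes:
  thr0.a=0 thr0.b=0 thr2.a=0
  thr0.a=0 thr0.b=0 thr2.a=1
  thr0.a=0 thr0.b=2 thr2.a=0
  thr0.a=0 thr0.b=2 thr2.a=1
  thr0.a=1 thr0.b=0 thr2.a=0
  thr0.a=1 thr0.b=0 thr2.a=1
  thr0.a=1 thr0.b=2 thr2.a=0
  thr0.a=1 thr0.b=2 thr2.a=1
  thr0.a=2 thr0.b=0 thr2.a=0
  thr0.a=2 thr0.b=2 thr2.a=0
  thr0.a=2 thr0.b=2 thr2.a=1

outcome vector order: (thr0.a,thr0.b,thr2.a)
[SC] allowed = {0/0/0, 0/0/1, 0/2/0, 0/2/1, 1/0/0, 1/2/0, 1/2/1, 2/0/0, 2/2/0, 2/2/1}
claimed∖SC = {1/0/1}

spurious: thr0.a=1 thr0.b=0 thr2.a=1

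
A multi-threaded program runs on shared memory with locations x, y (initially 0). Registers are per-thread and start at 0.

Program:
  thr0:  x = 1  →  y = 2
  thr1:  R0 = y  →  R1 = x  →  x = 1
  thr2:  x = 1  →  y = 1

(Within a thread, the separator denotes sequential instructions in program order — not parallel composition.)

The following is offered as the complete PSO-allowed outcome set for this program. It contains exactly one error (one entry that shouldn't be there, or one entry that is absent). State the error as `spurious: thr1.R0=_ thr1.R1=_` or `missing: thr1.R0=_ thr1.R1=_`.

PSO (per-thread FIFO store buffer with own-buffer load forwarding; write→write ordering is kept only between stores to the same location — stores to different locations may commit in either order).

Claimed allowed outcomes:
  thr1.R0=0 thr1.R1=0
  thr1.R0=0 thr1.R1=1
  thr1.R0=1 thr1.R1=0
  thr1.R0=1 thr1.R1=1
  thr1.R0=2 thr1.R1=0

outcome vector order: (thr1.R0,thr1.R1)
[PSO] allowed = {<0 0> <0 1> <1 0> <1 1> <2 0> <2 1>}
PSO∖claimed = {<2 1>}

missing: thr1.R0=2 thr1.R1=1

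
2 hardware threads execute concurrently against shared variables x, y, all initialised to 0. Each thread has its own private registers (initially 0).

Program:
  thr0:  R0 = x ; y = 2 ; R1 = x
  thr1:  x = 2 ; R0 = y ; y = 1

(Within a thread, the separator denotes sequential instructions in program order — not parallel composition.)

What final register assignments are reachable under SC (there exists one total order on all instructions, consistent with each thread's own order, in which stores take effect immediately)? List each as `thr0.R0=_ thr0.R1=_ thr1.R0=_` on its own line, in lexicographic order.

thr0.R0=0 thr0.R1=0 thr1.R0=2
thr0.R0=0 thr0.R1=2 thr1.R0=0
thr0.R0=0 thr0.R1=2 thr1.R0=2
thr0.R0=2 thr0.R1=2 thr1.R0=0
thr0.R0=2 thr0.R1=2 thr1.R0=2

outcome vector order: (thr0.R0,thr0.R1,thr1.R0)
|SC outcomes| = 5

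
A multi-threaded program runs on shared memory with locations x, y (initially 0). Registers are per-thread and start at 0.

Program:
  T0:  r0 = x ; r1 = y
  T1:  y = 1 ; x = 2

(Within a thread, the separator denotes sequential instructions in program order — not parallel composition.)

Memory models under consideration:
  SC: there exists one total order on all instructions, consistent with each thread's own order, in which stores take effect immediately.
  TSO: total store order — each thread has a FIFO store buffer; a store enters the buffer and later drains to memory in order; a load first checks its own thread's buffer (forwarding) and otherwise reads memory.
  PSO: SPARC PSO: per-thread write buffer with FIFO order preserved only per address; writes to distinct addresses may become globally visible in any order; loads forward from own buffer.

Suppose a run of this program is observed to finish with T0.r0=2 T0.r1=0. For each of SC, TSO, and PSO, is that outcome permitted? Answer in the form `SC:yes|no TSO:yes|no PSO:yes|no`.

outcome vector order: (T0.r0,T0.r1)
under SC → (0,0), (0,1), (2,1)
under TSO → (0,0), (0,1), (2,1)
under PSO → (0,0), (0,1), (2,0), (2,1)
target (2,0) ∈ {PSO}

SC:no TSO:no PSO:yes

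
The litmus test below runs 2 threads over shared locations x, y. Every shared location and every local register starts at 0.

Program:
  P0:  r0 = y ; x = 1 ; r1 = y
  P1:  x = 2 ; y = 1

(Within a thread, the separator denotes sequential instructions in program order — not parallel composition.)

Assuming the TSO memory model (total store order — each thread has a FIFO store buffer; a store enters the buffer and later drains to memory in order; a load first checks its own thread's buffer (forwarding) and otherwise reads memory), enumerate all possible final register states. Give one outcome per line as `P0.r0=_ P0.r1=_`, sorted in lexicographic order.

P0.r0=0 P0.r1=0
P0.r0=0 P0.r1=1
P0.r0=1 P0.r1=1

outcome vector order: (P0.r0,P0.r1)
|TSO outcomes| = 3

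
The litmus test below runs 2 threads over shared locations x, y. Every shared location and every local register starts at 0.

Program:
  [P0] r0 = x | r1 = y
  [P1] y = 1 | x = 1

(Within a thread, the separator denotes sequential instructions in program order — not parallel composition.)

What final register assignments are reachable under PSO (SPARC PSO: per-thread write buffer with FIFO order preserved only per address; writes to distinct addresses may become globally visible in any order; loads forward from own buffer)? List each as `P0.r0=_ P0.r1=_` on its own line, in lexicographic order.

P0.r0=0 P0.r1=0
P0.r0=0 P0.r1=1
P0.r0=1 P0.r1=0
P0.r0=1 P0.r1=1

outcome vector order: (P0.r0,P0.r1)
|PSO outcomes| = 4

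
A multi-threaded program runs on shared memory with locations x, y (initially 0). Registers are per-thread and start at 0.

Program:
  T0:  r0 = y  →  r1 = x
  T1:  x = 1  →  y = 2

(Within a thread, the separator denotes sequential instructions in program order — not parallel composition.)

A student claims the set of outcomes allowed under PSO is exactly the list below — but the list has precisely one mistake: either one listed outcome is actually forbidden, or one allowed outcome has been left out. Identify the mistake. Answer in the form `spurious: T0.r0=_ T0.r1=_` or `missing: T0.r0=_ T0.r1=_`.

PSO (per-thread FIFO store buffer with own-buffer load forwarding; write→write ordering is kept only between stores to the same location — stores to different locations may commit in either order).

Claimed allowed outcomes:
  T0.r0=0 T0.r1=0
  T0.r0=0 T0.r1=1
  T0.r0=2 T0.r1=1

outcome vector order: (T0.r0,T0.r1)
PSO: 4 outcomes — {00, 01, 20, 21}
PSO∖claimed = {20}

missing: T0.r0=2 T0.r1=0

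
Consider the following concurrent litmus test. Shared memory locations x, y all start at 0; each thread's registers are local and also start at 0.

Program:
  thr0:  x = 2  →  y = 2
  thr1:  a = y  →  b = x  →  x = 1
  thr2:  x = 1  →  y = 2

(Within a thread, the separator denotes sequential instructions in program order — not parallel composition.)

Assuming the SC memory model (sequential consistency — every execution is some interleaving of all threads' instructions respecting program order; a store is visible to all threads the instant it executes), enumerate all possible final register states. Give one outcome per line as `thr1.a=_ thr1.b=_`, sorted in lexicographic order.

thr1.a=0 thr1.b=0
thr1.a=0 thr1.b=1
thr1.a=0 thr1.b=2
thr1.a=2 thr1.b=1
thr1.a=2 thr1.b=2

outcome vector order: (thr1.a,thr1.b)
|SC outcomes| = 5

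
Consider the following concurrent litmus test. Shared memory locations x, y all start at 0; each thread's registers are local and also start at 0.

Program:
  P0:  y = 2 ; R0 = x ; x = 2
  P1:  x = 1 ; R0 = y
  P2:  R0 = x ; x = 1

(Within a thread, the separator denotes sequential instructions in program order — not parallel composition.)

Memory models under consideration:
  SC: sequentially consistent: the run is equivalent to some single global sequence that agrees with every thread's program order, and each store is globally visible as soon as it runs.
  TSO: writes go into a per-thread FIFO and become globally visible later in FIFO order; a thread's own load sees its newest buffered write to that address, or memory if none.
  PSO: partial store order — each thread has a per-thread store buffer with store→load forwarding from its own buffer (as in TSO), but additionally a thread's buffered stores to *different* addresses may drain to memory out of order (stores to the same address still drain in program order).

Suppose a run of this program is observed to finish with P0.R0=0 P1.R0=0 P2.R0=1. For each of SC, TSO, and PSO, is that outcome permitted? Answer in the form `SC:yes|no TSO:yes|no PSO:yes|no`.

SC:no TSO:yes PSO:yes

outcome vector order: (P0.R0,P1.R0,P2.R0)
under SC → <0 2 0> <0 2 1> <0 2 2> <1 0 0> <1 0 1> <1 0 2> <1 2 0> <1 2 1> <1 2 2>
under TSO → <0 0 0> <0 0 1> <0 0 2> <0 2 0> <0 2 1> <0 2 2> <1 0 0> <1 0 1> <1 0 2> <1 2 0> <1 2 1> <1 2 2>
under PSO → <0 0 0> <0 0 1> <0 0 2> <0 2 0> <0 2 1> <0 2 2> <1 0 0> <1 0 1> <1 0 2> <1 2 0> <1 2 1> <1 2 2>
target <0 0 1> ∈ {TSO,PSO}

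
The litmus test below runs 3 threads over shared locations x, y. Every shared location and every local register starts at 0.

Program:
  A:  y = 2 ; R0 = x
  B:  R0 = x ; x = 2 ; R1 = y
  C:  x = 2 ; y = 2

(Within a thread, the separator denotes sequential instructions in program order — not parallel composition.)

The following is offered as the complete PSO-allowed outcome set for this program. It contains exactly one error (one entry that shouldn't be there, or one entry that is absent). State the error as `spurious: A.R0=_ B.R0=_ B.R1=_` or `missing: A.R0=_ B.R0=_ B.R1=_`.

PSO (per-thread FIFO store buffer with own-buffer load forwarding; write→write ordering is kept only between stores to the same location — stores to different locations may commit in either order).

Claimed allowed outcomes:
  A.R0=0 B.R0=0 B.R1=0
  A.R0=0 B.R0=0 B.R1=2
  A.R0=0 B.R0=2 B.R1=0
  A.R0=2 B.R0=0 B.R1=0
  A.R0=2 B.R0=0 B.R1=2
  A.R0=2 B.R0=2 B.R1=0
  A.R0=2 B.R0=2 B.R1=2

outcome vector order: (A.R0,B.R0,B.R1)
PSO (8): 000 002 020 022 200 202 220 222
PSO∖claimed = {022}

missing: A.R0=0 B.R0=2 B.R1=2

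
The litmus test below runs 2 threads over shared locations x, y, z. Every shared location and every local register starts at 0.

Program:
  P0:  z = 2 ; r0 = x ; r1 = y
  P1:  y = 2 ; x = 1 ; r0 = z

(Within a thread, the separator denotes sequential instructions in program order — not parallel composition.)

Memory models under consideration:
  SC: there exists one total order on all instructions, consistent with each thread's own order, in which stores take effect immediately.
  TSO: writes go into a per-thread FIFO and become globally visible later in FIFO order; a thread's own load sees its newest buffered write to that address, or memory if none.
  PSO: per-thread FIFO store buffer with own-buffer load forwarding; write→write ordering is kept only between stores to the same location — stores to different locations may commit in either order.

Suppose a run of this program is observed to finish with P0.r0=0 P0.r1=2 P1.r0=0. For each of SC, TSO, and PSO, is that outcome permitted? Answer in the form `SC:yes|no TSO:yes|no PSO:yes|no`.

outcome vector order: (P0.r0,P0.r1,P1.r0)
under SC → (0,0,2), (0,2,2), (1,2,0), (1,2,2)
under TSO → (0,0,0), (0,0,2), (0,2,0), (0,2,2), (1,2,0), (1,2,2)
under PSO → (0,0,0), (0,0,2), (0,2,0), (0,2,2), (1,0,0), (1,0,2), (1,2,0), (1,2,2)
target (0,2,0) ∈ {TSO,PSO}

SC:no TSO:yes PSO:yes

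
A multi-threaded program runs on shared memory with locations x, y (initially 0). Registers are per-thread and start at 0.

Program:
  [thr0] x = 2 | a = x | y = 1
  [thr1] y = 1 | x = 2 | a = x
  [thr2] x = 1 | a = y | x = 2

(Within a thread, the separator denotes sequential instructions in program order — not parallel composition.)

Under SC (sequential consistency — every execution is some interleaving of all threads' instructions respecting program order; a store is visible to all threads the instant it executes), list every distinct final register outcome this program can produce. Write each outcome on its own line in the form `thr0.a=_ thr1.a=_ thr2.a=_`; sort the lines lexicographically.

outcome vector order: (thr0.a,thr1.a,thr2.a)
|SC outcomes| = 6

thr0.a=1 thr1.a=1 thr2.a=1
thr0.a=1 thr1.a=2 thr2.a=0
thr0.a=1 thr1.a=2 thr2.a=1
thr0.a=2 thr1.a=1 thr2.a=1
thr0.a=2 thr1.a=2 thr2.a=0
thr0.a=2 thr1.a=2 thr2.a=1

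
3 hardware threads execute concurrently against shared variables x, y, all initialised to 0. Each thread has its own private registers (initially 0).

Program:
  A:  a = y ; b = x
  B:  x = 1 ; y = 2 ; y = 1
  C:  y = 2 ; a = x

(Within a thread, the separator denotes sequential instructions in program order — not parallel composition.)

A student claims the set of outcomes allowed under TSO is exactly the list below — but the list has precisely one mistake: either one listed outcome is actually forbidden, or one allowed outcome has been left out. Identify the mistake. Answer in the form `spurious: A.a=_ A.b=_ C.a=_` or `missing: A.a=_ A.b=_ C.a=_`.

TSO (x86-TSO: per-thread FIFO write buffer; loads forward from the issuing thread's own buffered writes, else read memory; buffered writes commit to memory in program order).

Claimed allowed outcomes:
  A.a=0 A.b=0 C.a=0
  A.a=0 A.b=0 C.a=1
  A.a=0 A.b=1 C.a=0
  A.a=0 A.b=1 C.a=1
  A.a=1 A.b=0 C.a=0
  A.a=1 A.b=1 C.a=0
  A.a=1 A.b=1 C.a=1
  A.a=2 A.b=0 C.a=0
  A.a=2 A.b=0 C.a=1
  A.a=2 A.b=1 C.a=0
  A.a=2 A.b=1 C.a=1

outcome vector order: (A.a,A.b,C.a)
TSO (10): (0,0,0) (0,0,1) (0,1,0) (0,1,1) (1,1,0) (1,1,1) (2,0,0) (2,0,1) (2,1,0) (2,1,1)
claimed∖TSO = {(1,0,0)}

spurious: A.a=1 A.b=0 C.a=0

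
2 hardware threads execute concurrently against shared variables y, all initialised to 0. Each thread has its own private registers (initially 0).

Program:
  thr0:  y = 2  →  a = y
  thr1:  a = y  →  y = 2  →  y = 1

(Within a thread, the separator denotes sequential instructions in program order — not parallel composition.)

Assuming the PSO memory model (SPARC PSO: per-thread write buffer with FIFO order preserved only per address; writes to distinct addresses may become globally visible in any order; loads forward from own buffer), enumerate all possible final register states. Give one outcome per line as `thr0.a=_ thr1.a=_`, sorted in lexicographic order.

thr0.a=1 thr1.a=0
thr0.a=1 thr1.a=2
thr0.a=2 thr1.a=0
thr0.a=2 thr1.a=2

outcome vector order: (thr0.a,thr1.a)
|PSO outcomes| = 4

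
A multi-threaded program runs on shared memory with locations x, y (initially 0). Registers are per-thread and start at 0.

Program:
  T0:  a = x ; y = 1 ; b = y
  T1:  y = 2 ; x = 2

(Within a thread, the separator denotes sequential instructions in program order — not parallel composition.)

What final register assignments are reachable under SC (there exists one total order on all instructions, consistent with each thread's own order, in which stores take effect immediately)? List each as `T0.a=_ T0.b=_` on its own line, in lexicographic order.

T0.a=0 T0.b=1
T0.a=0 T0.b=2
T0.a=2 T0.b=1

outcome vector order: (T0.a,T0.b)
|SC outcomes| = 3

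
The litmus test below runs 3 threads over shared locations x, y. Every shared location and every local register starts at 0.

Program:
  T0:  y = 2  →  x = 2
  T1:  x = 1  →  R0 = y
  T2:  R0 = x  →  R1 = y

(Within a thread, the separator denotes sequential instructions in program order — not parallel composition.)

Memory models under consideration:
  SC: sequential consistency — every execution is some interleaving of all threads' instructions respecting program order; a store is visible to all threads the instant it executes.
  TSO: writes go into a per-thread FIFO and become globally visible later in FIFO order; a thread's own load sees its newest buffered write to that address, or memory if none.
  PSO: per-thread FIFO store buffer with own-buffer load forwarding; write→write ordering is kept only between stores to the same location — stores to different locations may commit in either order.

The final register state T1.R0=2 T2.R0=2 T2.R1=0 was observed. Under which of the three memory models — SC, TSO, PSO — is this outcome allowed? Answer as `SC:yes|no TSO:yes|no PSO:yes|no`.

outcome vector order: (T1.R0,T2.R0,T2.R1)
SC (10): <0 0 0>; <0 0 2>; <0 1 0>; <0 1 2>; <0 2 2>; <2 0 0>; <2 0 2>; <2 1 0>; <2 1 2>; <2 2 2>
TSO (10): <0 0 0>; <0 0 2>; <0 1 0>; <0 1 2>; <0 2 2>; <2 0 0>; <2 0 2>; <2 1 0>; <2 1 2>; <2 2 2>
PSO (12): <0 0 0>; <0 0 2>; <0 1 0>; <0 1 2>; <0 2 0>; <0 2 2>; <2 0 0>; <2 0 2>; <2 1 0>; <2 1 2>; <2 2 0>; <2 2 2>
target <2 2 0> ∈ {PSO}

SC:no TSO:no PSO:yes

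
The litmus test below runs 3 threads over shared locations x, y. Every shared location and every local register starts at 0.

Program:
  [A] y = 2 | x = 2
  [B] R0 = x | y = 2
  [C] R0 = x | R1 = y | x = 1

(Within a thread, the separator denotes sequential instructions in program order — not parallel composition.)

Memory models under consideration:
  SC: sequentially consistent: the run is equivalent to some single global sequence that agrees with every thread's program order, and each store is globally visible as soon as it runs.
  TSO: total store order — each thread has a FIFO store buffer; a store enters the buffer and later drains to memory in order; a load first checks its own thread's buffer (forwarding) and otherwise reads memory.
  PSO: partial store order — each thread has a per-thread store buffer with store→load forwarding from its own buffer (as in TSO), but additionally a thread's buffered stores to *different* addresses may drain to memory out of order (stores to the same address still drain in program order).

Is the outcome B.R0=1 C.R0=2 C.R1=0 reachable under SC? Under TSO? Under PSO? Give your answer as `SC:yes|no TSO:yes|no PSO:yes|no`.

outcome vector order: (B.R0,C.R0,C.R1)
[SC] allowed = {(0,0,0); (0,0,2); (0,2,2); (1,0,0); (1,0,2); (1,2,2); (2,0,0); (2,0,2); (2,2,2)}
[TSO] allowed = {(0,0,0); (0,0,2); (0,2,2); (1,0,0); (1,0,2); (1,2,2); (2,0,0); (2,0,2); (2,2,2)}
[PSO] allowed = {(0,0,0); (0,0,2); (0,2,0); (0,2,2); (1,0,0); (1,0,2); (1,2,0); (1,2,2); (2,0,0); (2,0,2); (2,2,0); (2,2,2)}
target (1,2,0) ∈ {PSO}

SC:no TSO:no PSO:yes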